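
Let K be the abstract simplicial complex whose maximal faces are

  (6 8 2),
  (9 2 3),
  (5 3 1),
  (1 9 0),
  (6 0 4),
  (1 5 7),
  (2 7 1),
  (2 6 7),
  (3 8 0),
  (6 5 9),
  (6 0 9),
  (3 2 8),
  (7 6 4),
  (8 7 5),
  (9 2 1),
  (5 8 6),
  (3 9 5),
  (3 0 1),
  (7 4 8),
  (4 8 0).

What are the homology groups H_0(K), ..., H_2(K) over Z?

H_0 = Z,  H_1 = Z ⊕ Z/2,  H_2 = 0.

K has 10 vertices, 30 edges, 20 triangles.
rank ∂_0 = 0, rank ∂_1 = 9 ⇒ b_0 = 10 − 0 − 9 = 1; all invariant factors of ∂_1 are 1 so no torsion. So H_0 ≅ Z.
rank ∂_1 = 9, rank ∂_2 = 20 ⇒ b_1 = 30 − 9 − 20 = 1; ∂_2 has invariant factor(s) [2] giving torsion. So H_1 ≅ Z ⊕ Z/2.
rank ∂_2 = 20, rank ∂_3 = 0 ⇒ b_2 = 20 − 20 − 0 = 0. So H_2 ≅ 0.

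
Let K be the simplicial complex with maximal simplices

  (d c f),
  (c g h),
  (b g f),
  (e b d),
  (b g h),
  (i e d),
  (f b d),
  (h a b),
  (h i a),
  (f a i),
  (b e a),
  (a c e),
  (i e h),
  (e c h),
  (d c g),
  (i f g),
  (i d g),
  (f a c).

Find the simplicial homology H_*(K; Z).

Order the vertices as a < b < c < d < e < f < g < h < i. Listing each simplex with vertices in this order, K has dimension 2 with simplices:

  0-simplices (9): a, b, c, d, e, f, g, h, i
  1-simplices (27): ab, ac, ae, af, ah, ai, bd, be, bf, bg, bh, cd, ce, cf, cg, ch, de, df, dg, di, eh, ei, fg, fi, gh, gi, hi
  2-simplices (18): abe, abh, ace, acf, afi, ahi, bde, bdf, bfg, bgh, cdf, cdg, ceh, cgh, dei, dgi, ehi, fgi

Hence C_0 ≅ Z^9, C_1 ≅ Z^27, C_2 ≅ Z^18.

Boundary ∂_1: C_1 → C_0 maps an edge to its endpoints' difference, ∂[p,q] = q − p.
As a 9×27 matrix over Z this has rank 8, with invariant factors (1,1,1,1,1,1,1,1).

Boundary ∂_2: C_2 → C_1 sends each 2-simplex [p,q,r] to [q,r] − [p,r] + [p,q]. For instance
  ∂abh = bh − ah + ab,
  ∂cgh = gh − ch + cg.
This gives a 27×18 integer matrix of rank 18; reducing to Smith normal form yields diagonal entries (1,1,1,1,1,1,1,1,1,1,1,1,1,1,1,1,1,2).

Now H_k = ker ∂_k / im ∂_{k+1}, so:

  H_0: rank C_0 − rank ∂_1 = 9 − 8 = 1, and the invariant factors of ∂_1 are all 1, so H_0 ≅ Z.
  H_1: rank ker ∂_1 − rank ∂_2 = (27 − 8) − 18 = 1, and ∂_2 has invariant factor 2 > 1, so H_1 ≅ Z ⊕ Z/2Z.
  H_2: rank ker ∂_2 − rank ∂_3 = (18 − 18) − 0 = 0, and there is no ∂_3, so H_2 ≅ 0.

H_0 = Z,  H_1 = Z ⊕ Z/2Z,  H_2 = 0.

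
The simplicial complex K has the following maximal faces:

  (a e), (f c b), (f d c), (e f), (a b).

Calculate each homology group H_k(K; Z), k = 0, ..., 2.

H_0 ≅ Z,  H_1 ≅ Z,  H_2 = 0.

We work with the vertex ordering a < b < c < d < e < f. The simplices of K, each written with vertices in increasing order, are:

  0-simplices (6): a, b, c, d, e, f
  1-simplices (8): ab, ae, bc, bf, cd, cf, df, ef
  2-simplices (2): bcf, cdf

Hence C_0 ≅ Z^6, C_1 ≅ Z^8, C_2 ≅ Z^2.

Boundary ∂_1: C_1 → C_0 maps an edge to its endpoints' difference, ∂[p,q] = q − p. For instance
  ∂ab = b − a.
This gives a 6×8 integer matrix of rank 5; reducing to Smith normal form yields diagonal entries (1,1,1,1,1).

The boundary map ∂_2: C_2 → C_1 sends each 2-simplex [p,q,r] to [q,r] − [p,r] + [p,q]. For instance
  ∂cdf = df − cf + cd,
  ∂bcf = cf − bf + bc.
The resulting 8×2 matrix has rank 2, and its Smith normal form has invariant factors (1,1).

From H_k ≅ ker(∂_k) / im(∂_{k+1}) we obtain:

  H_0: rank C_0 − rank ∂_1 = 6 − 5 = 1, and the invariant factors of ∂_1 are all 1, so H_0 ≅ Z.
  H_1: rank ker ∂_1 − rank ∂_2 = (8 − 5) − 2 = 1, and the invariant factors of ∂_2 are all 1, so H_1 ≅ Z.
  H_2: rank ker ∂_2 − rank ∂_3 = (2 − 2) − 0 = 0, and there is no ∂_3, so H_2 ≅ 0.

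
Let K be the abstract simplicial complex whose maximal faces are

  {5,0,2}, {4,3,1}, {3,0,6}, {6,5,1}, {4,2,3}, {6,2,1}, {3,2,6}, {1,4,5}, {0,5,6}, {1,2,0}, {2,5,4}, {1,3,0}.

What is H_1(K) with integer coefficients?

Fix the vertex order 0 < 1 < 2 < 3 < 4 < 5 < 6 and write every simplex with vertices in increasing order. Then dim K = 2 and the simplices of K are:

  0-simplices (7): [0], [1], [2], [3], [4], [5], [6]
  1-simplices (18): [0,1], [0,2], [0,3], [0,5], [0,6], [1,2], [1,3], [1,4], [1,5], [1,6], [2,3], [2,4], [2,5], [2,6], [3,4], [3,6], [4,5], [5,6]
  2-simplices (12): [0,1,2], [0,1,3], [0,2,5], [0,3,6], [0,5,6], [1,2,6], [1,3,4], [1,4,5], [1,5,6], [2,3,4], [2,3,6], [2,4,5]

so the chain groups are C_0 ≅ Z^7, C_1 ≅ Z^18, C_2 ≅ Z^12.

∂_1: C_1 → C_0 sends each edge [p,q] (with p < q) to q − p.
The 7×18 boundary matrix has rank 6 and Smith normal form diag(1,1,1,1,1,1).

The boundary map ∂_2: C_2 → C_1 maps a triangle to the signed sum of its edges. For instance
  ∂[0,3,6] = [3,6] − [0,6] + [0,3],
  ∂[2,4,5] = [4,5] − [2,5] + [2,4].
As a 18×12 matrix over Z this has rank 12, with invariant factors (1,1,1,1,1,1,1,1,1,1,1,2).

Computing H_k = (kernel of ∂_k) / (image of ∂_{k+1}):

  H_1: rank ker ∂_1 − rank ∂_2 = (18 − 6) − 12 = 0, and ∂_2 has invariant factor 2 > 1, so H_1 ≅ Z/2Z.

H_1 = Z/2Z.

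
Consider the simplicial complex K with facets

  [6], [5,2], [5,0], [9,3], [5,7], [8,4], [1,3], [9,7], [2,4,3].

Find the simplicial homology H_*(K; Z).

Take the total order 0 < 1 < 2 < 3 < 4 < 5 < 6 < 7 < 8 < 9 on the vertex set. Then K (dimension 2) consists of the simplices:

  0-simplices (10): [0], [1], [2], [3], [4], [5], [6], [7], [8], [9]
  1-simplices (10): [0,5], [1,3], [2,3], [2,4], [2,5], [3,4], [3,9], [4,8], [5,7], [7,9]
  2-simplices (1): [2,3,4]

giving chain groups C_0 ≅ Z^10, C_1 ≅ Z^10, C_2 ≅ Z^1.

Boundary ∂_1: C_1 → C_0 maps an edge to its endpoints' difference, ∂[p,q] = q − p. For instance
  ∂[3,9] = [9] − [3].
As a 10×10 matrix over Z this has rank 8, with invariant factors (1,1,1,1,1,1,1,1).

∂_2: C_2 → C_1 sends each 2-simplex [p,q,r] to [q,r] − [p,r] + [p,q]. For instance
  ∂[2,3,4] = [3,4] − [2,4] + [2,3].
The resulting 10×1 matrix has rank 1, and its Smith normal form has invariant factors (1).

Reading off H_k = ker ∂_k / im ∂_{k+1}:

  H_0: rank C_0 − rank ∂_1 = 10 − 8 = 2, and the invariant factors of ∂_1 are all 1, so H_0 = Z^2.
  H_1: rank ker ∂_1 − rank ∂_2 = (10 − 8) − 1 = 1, and the invariant factors of ∂_2 are all 1, so H_1 = Z.
  H_2: rank ker ∂_2 − rank ∂_3 = (1 − 1) − 0 = 0, and there is no ∂_3, so H_2 = 0.

H_0 ≅ Z^2,  H_1 ≅ Z,  H_2 = 0.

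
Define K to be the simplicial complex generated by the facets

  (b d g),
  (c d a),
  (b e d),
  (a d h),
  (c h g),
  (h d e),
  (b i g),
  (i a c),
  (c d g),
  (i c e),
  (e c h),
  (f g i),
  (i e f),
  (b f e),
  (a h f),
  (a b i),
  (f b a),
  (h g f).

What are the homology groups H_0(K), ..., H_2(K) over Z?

H_0 ≅ Z,  H_1 ≅ Z × Z/2,  H_2 = 0.

K has 9 vertices, 27 edges, 18 triangles.
rank ∂_0 = 0, rank ∂_1 = 8 ⇒ b_0 = 9 − 0 − 8 = 1; all invariant factors of ∂_1 are 1 so no torsion. So H_0 ≅ Z.
rank ∂_1 = 8, rank ∂_2 = 18 ⇒ b_1 = 27 − 8 − 18 = 1; ∂_2 has invariant factor(s) [2] giving torsion. So H_1 ≅ Z × Z/2.
rank ∂_2 = 18, rank ∂_3 = 0 ⇒ b_2 = 18 − 18 − 0 = 0. So H_2 ≅ 0.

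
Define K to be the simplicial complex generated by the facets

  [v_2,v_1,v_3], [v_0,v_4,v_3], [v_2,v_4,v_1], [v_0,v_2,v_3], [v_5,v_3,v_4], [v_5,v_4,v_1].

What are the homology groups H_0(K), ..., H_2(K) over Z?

H_0 ≅ Z,  H_1 ≅ Z,  H_2 = 0.

Order the vertices as v_0 < v_1 < v_2 < v_3 < v_4 < v_5. Listing each simplex with vertices in this order, K has dimension 2 with simplices:

  0-simplices (6): [v_0], [v_1], [v_2], [v_3], [v_4], [v_5]
  1-simplices (12): [v_0,v_2], [v_0,v_3], [v_0,v_4], [v_1,v_2], [v_1,v_3], [v_1,v_4], [v_1,v_5], [v_2,v_3], [v_2,v_4], [v_3,v_4], [v_3,v_5], [v_4,v_5]
  2-simplices (6): [v_0,v_2,v_3], [v_0,v_3,v_4], [v_1,v_2,v_3], [v_1,v_2,v_4], [v_1,v_4,v_5], [v_3,v_4,v_5]

so the chain groups are C_0 ≅ Z^6, C_1 ≅ Z^12, C_2 ≅ Z^6.

∂_1: C_1 → C_0 maps an edge to its endpoints' difference, ∂[p,q] = q − p.
The resulting 6×12 matrix has rank 5, and its Smith normal form has invariant factors (1,1,1,1,1).

∂_2: C_2 → C_1 maps a triangle to the signed sum of its edges. For instance
  ∂[v_0,v_3,v_4] = [v_3,v_4] − [v_0,v_4] + [v_0,v_3],
  ∂[v_1,v_2,v_4] = [v_2,v_4] − [v_1,v_4] + [v_1,v_2].
This gives a 12×6 integer matrix of rank 6; reducing to Smith normal form yields diagonal entries (1,1,1,1,1,1).

From H_k ≅ ker(∂_k) / im(∂_{k+1}) we obtain:

  H_0: rank C_0 − rank ∂_1 = 6 − 5 = 1, and the invariant factors of ∂_1 are all 1, so H_0 = Z.
  H_1: rank ker ∂_1 − rank ∂_2 = (12 − 5) − 6 = 1, and the invariant factors of ∂_2 are all 1, so H_1 = Z.
  H_2: rank ker ∂_2 − rank ∂_3 = (6 − 6) − 0 = 0, and there is no ∂_3, so H_2 = 0.

(K is a triangulation of the cylinder S^1 x I.)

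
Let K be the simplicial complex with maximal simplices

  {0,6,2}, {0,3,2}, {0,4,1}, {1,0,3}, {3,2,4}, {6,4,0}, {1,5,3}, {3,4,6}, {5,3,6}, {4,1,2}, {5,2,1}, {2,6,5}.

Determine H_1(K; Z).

H_1 ≅ Z_2.

We work with the vertex ordering 0 < 1 < 2 < 3 < 4 < 5 < 6. The simplices of K, each written with vertices in increasing order, are:

  0-simplices (7): [0], [1], [2], [3], [4], [5], [6]
  1-simplices (18): [0,1], [0,2], [0,3], [0,4], [0,6], [1,2], [1,3], [1,4], [1,5], [2,3], [2,4], [2,5], [2,6], [3,4], [3,5], [3,6], [4,6], [5,6]
  2-simplices (12): [0,1,3], [0,1,4], [0,2,3], [0,2,6], [0,4,6], [1,2,4], [1,2,5], [1,3,5], [2,3,4], [2,5,6], [3,4,6], [3,5,6]

so the chain groups are C_0 ≅ Z^7, C_1 ≅ Z^18, C_2 ≅ Z^12.

Boundary ∂_1: C_1 → C_0 sends each edge [p,q] (with p < q) to q − p. For instance
  ∂[2,6] = [6] − [2].
This gives a 7×18 integer matrix of rank 6; reducing to Smith normal form yields diagonal entries (1,1,1,1,1,1).

∂_2: C_2 → C_1 sends each 2-simplex [p,q,r] to [q,r] − [p,r] + [p,q]. For instance
  ∂[1,3,5] = [3,5] − [1,5] + [1,3],
  ∂[0,4,6] = [4,6] − [0,6] + [0,4].
The 18×12 boundary matrix has rank 12 and Smith normal form diag(1,1,1,1,1,1,1,1,1,1,1,2).

Reading off H_k = ker ∂_k / im ∂_{k+1}:

  H_1: rank ker ∂_1 − rank ∂_2 = (18 − 6) − 12 = 0, and ∂_2 has invariant factor 2 > 1, so H_1 = Z_2.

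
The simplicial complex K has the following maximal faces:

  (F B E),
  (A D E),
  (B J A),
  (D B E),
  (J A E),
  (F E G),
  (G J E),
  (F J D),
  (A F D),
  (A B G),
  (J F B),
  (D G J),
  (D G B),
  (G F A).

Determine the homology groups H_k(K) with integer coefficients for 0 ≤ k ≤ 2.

Fix the vertex order A < B < D < E < F < G < J and write every simplex with vertices in increasing order. Then dim K = 2 and the simplices of K are:

  0-simplices (7): A, B, D, E, F, G, J
  1-simplices (21): AB, AD, AE, AF, AG, AJ, BD, BE, BF, BG, BJ, DE, DF, DG, DJ, EF, EG, EJ, FG, FJ, GJ
  2-simplices (14): ABG, ABJ, ADE, ADF, AEJ, AFG, BDE, BDG, BEF, BFJ, DFJ, DGJ, EFG, EGJ

Hence C_0 ≅ Z^7, C_1 ≅ Z^21, C_2 ≅ Z^14.

Boundary ∂_1: C_1 → C_0 sends each edge [p,q] (with p < q) to q − p.
The resulting 7×21 matrix has rank 6, and its Smith normal form has invariant factors (1,1,1,1,1,1).

∂_2: C_2 → C_1 maps a triangle to the signed sum of its edges. For instance
  ∂DFJ = FJ − DJ + DF,
  ∂DGJ = GJ − DJ + DG.
As a 21×14 matrix over Z this has rank 13, with invariant factors (1,1,1,1,1,1,1,1,1,1,1,1,1).

Computing H_k = (kernel of ∂_k) / (image of ∂_{k+1}):

  H_0: rank C_0 − rank ∂_1 = 7 − 6 = 1, and the invariant factors of ∂_1 are all 1, so H_0 ≅ Z.
  H_1: rank ker ∂_1 − rank ∂_2 = (21 − 6) − 13 = 2, and the invariant factors of ∂_2 are all 1, so H_1 ≅ Z^2.
  H_2: rank ker ∂_2 − rank ∂_3 = (14 − 13) − 0 = 1, and there is no ∂_3, so H_2 ≅ Z.

As a check, the Euler characteristic is 7 − 21 + 14 = 0, which agrees with 1 − 2 + 1 = 0.

H_0 ≅ Z,  H_1 ≅ Z^2,  H_2 ≅ Z.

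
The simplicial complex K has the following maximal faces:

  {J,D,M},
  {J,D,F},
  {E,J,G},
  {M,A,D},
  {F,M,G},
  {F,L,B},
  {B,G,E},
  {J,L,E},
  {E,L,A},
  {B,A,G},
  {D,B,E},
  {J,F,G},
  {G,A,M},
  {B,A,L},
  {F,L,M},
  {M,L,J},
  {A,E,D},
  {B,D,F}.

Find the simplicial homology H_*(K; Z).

Order the vertices as A < B < D < E < F < G < J < L < M. Listing each simplex with vertices in this order, K has dimension 2 with simplices:

  0-simplices (9): A, B, D, E, F, G, J, L, M
  1-simplices (27): AB, AD, AE, AG, AL, AM, BD, BE, BF, BG, BL, DE, DF, DJ, DM, EG, EJ, EL, FG, FJ, FL, FM, GJ, GM, JL, JM, LM
  2-simplices (18): ABG, ABL, ADE, ADM, AEL, AGM, BDE, BDF, BEG, BFL, DFJ, DJM, EGJ, EJL, FGJ, FGM, FLM, JLM

giving chain groups C_0 ≅ Z^9, C_1 ≅ Z^27, C_2 ≅ Z^18.

Boundary ∂_1: C_1 → C_0 sends each edge [p,q] (with p < q) to q − p. For instance
  ∂DF = F − D.
The 9×27 boundary matrix has rank 8 and Smith normal form diag(1,1,1,1,1,1,1,1).

Boundary ∂_2: C_2 → C_1 acts by ∂[p,q,r] = [q,r] − [p,r] + [p,q]. For instance
  ∂FLM = LM − FM + FL,
  ∂BFL = FL − BL + BF.
As a 27×18 matrix over Z this has rank 18, with invariant factors (1,1,1,1,1,1,1,1,1,1,1,1,1,1,1,1,1,2).

From H_k ≅ ker(∂_k) / im(∂_{k+1}) we obtain:

  H_0: rank C_0 − rank ∂_1 = 9 − 8 = 1, and the invariant factors of ∂_1 are all 1, so H_0 = Z.
  H_1: rank ker ∂_1 − rank ∂_2 = (27 − 8) − 18 = 1, and ∂_2 has invariant factor 2 > 1, so H_1 = Z ⊕ Z/2.
  H_2: rank ker ∂_2 − rank ∂_3 = (18 − 18) − 0 = 0, and there is no ∂_3, so H_2 = 0.

As a check, the Euler characteristic is 9 − 27 + 18 = 0, which agrees with 1 − 1 + 0 = 0.

H_0 ≅ Z,  H_1 ≅ Z ⊕ Z/2,  H_2 = 0.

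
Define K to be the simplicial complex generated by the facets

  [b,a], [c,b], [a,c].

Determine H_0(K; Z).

Order the vertices as a < b < c. Listing each simplex with vertices in this order, K has dimension 1 with simplices:

  0-simplices (3): a, b, c
  1-simplices (3): ab, ac, bc

so the chain groups are C_0 ≅ Z^3, C_1 ≅ Z^3.

∂_1: C_1 → C_0 is given by ∂[p,q] = [q] − [p]. For instance
  ∂bc = c − b.
The resulting 3×3 matrix has rank 2, and its Smith normal form has invariant factors (1,1).

Reading off H_k = ker ∂_k / im ∂_{k+1}:

  H_0: rank C_0 − rank ∂_1 = 3 − 2 = 1, and the invariant factors of ∂_1 are all 1, so H_0 ≅ Z.

(K is a triangulation of the circle S^1.)

H_0 = Z.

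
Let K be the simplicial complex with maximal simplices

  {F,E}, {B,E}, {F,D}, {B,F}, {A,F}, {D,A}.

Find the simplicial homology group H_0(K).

Take the total order A < B < D < E < F on the vertex set. Then K (dimension 1) consists of the simplices:

  0-simplices (5): A, B, D, E, F
  1-simplices (6): AD, AF, BE, BF, DF, EF

so the chain groups are C_0 ≅ Z^5, C_1 ≅ Z^6.

Boundary ∂_1: C_1 → C_0 maps an edge to its endpoints' difference, ∂[p,q] = q − p.
As a 5×6 matrix over Z this has rank 4, with invariant factors (1,1,1,1).

Computing H_k = (kernel of ∂_k) / (image of ∂_{k+1}):

  H_0: rank C_0 − rank ∂_1 = 5 − 4 = 1, and the invariant factors of ∂_1 are all 1, so H_0 ≅ Z.

(K is a triangulation of a wedge of 2 circles.)

H_0 = Z.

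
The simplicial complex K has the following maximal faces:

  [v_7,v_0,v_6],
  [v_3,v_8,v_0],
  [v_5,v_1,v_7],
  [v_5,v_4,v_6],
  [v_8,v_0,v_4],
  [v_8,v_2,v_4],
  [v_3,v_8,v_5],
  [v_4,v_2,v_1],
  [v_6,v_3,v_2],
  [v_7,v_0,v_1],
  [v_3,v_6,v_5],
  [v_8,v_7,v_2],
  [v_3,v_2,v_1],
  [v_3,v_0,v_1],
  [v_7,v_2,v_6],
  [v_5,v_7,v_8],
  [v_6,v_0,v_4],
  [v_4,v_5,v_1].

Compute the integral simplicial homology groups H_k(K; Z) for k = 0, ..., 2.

H_0 ≅ Z,  H_1 ≅ Z^2,  H_2 ≅ Z.

We work with the vertex ordering v_0 < v_1 < v_2 < v_3 < v_4 < v_5 < v_6 < v_7 < v_8. The simplices of K, each written with vertices in increasing order, are:

  0-simplices (9): [v_0], [v_1], [v_2], [v_3], [v_4], [v_5], [v_6], [v_7], [v_8]
  1-simplices (27): (27 of them)
  2-simplices (18): (18 of them)

so the chain groups are C_0 ≅ Z^9, C_1 ≅ Z^27, C_2 ≅ Z^18.

Boundary ∂_1: C_1 → C_0 maps an edge to its endpoints' difference, ∂[p,q] = q − p.
The resulting 9×27 matrix has rank 8, and its Smith normal form has invariant factors (1,1,1,1,1,1,1,1).

The boundary map ∂_2: C_2 → C_1 sends each 2-simplex [p,q,r] to [q,r] − [p,r] + [p,q]. For instance
  ∂[v_0,v_3,v_8] = [v_3,v_8] − [v_0,v_8] + [v_0,v_3],
  ∂[v_1,v_4,v_5] = [v_4,v_5] − [v_1,v_5] + [v_1,v_4].
The 27×18 boundary matrix has rank 17 and Smith normal form diag(1,1,1,1,1,1,1,1,1,1,1,1,1,1,1,1,1).

Now H_k = ker ∂_k / im ∂_{k+1}, so:

  H_0: rank C_0 − rank ∂_1 = 9 − 8 = 1, and the invariant factors of ∂_1 are all 1, so H_0 = Z.
  H_1: rank ker ∂_1 − rank ∂_2 = (27 − 8) − 17 = 2, and the invariant factors of ∂_2 are all 1, so H_1 = Z^2.
  H_2: rank ker ∂_2 − rank ∂_3 = (18 − 17) − 0 = 1, and there is no ∂_3, so H_2 = Z.

(K is a triangulation of the torus T^2.)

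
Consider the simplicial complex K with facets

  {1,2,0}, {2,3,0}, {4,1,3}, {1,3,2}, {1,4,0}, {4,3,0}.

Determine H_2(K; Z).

H_2 = Z.

Fix the vertex order 0 < 1 < 2 < 3 < 4 and write every simplex with vertices in increasing order. Then dim K = 2 and the simplices of K are:

  0-simplices (5): [0], [1], [2], [3], [4]
  1-simplices (9): [0,1], [0,2], [0,3], [0,4], [1,2], [1,3], [1,4], [2,3], [3,4]
  2-simplices (6): [0,1,2], [0,1,4], [0,2,3], [0,3,4], [1,2,3], [1,3,4]

Hence C_0 ≅ Z^5, C_1 ≅ Z^9, C_2 ≅ Z^6.

Boundary ∂_1: C_1 → C_0 sends each edge [p,q] (with p < q) to q − p.
As a 5×9 matrix over Z this has rank 4, with invariant factors (1,1,1,1).

∂_2: C_2 → C_1 acts by ∂[p,q,r] = [q,r] − [p,r] + [p,q]. For instance
  ∂[0,3,4] = [3,4] − [0,4] + [0,3],
  ∂[0,1,2] = [1,2] − [0,2] + [0,1].
The 9×6 boundary matrix has rank 5 and Smith normal form diag(1,1,1,1,1).

Reading off H_k = ker ∂_k / im ∂_{k+1}:

  H_2: rank ker ∂_2 − rank ∂_3 = (6 − 5) − 0 = 1, and there is no ∂_3, so H_2 ≅ Z.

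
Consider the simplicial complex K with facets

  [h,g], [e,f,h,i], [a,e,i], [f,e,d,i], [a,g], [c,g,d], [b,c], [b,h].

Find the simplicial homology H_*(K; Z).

H_0 ≅ Z,  H_1 ≅ Z^3,  H_2 = 0,  H_3 = 0.

Order the vertices as a < b < c < d < e < f < g < h < i. Listing each simplex with vertices in this order, K has dimension 3 with simplices:

  0-simplices (9): a, b, c, d, e, f, g, h, i
  1-simplices (18): ae, ag, ai, bc, bh, cd, cg, de, df, dg, di, ef, eh, ei, fh, fi, gh, hi
  2-simplices (9): aei, cdg, def, dei, dfi, efh, efi, ehi, fhi
  3-simplices (2): defi, efhi

so the chain groups are C_0 ≅ Z^9, C_1 ≅ Z^18, C_2 ≅ Z^9, C_3 ≅ Z^2.

Boundary ∂_1: C_1 → C_0 maps an edge to its endpoints' difference, ∂[p,q] = q − p.
This gives a 9×18 integer matrix of rank 8; reducing to Smith normal form yields diagonal entries (1,1,1,1,1,1,1,1).

∂_2: C_2 → C_1 sends each 2-simplex [p,q,r] to [q,r] − [p,r] + [p,q]. For instance
  ∂dei = ei − di + de,
  ∂efh = fh − eh + ef.
The resulting 18×9 matrix has rank 7, and its Smith normal form has invariant factors (1,1,1,1,1,1,1).

Boundary ∂_3: C_3 → C_2 sends each 3-simplex σ to the alternating sum Σ_i (−1)^i (σ with its i-th vertex removed). For instance
  ∂efhi = fhi − ehi + efi − efh,
  ∂defi = efi − dfi + dei − def.
The 9×2 boundary matrix has rank 2 and Smith normal form diag(1,1).

Reading off H_k = ker ∂_k / im ∂_{k+1}:

  H_0: rank C_0 − rank ∂_1 = 9 − 8 = 1, and the invariant factors of ∂_1 are all 1, so H_0 ≅ Z.
  H_1: rank ker ∂_1 − rank ∂_2 = (18 − 8) − 7 = 3, and the invariant factors of ∂_2 are all 1, so H_1 ≅ Z^3.
  H_2: rank ker ∂_2 − rank ∂_3 = (9 − 7) − 2 = 0, and the invariant factors of ∂_3 are all 1, so H_2 ≅ 0.
  H_3: rank ker ∂_3 − rank ∂_4 = (2 − 2) − 0 = 0, and there is no ∂_4, so H_3 ≅ 0.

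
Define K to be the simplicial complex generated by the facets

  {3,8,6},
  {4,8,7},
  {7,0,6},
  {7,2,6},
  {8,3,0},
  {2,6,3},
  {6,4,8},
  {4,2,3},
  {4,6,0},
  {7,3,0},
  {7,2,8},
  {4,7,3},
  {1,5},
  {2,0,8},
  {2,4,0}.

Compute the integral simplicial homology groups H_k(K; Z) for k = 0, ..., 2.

H_0 = Z^2,  H_1 = Z^2,  H_2 = Z.

We work with the vertex ordering 0 < 1 < 2 < 3 < 4 < 5 < 6 < 7 < 8. The simplices of K, each written with vertices in increasing order, are:

  0-simplices (9): [0], [1], [2], [3], [4], [5], [6], [7], [8]
  1-simplices (22): [0,2], [0,3], [0,4], [0,6], [0,7], [0,8], [1,5], [2,3], [2,4], [2,6], [2,7], [2,8], [3,4], [3,6], [3,7], [3,8], [4,6], [4,7], [4,8], [6,7], [6,8], [7,8]
  2-simplices (14): [0,2,4], [0,2,8], [0,3,7], [0,3,8], [0,4,6], [0,6,7], [2,3,4], [2,3,6], [2,6,7], [2,7,8], [3,4,7], [3,6,8], [4,6,8], [4,7,8]

so the chain groups are C_0 ≅ Z^9, C_1 ≅ Z^22, C_2 ≅ Z^14.

Boundary ∂_1: C_1 → C_0 sends each edge [p,q] (with p < q) to q − p.
The 9×22 boundary matrix has rank 7 and Smith normal form diag(1,1,1,1,1,1,1).

∂_2: C_2 → C_1 acts by ∂[p,q,r] = [q,r] − [p,r] + [p,q]. For instance
  ∂[3,6,8] = [6,8] − [3,8] + [3,6],
  ∂[4,6,8] = [6,8] − [4,8] + [4,6].
As a 22×14 matrix over Z this has rank 13, with invariant factors (1,1,1,1,1,1,1,1,1,1,1,1,1).

Reading off H_k = ker ∂_k / im ∂_{k+1}:

  H_0: rank C_0 − rank ∂_1 = 9 − 7 = 2, and the invariant factors of ∂_1 are all 1, so H_0 = Z^2.
  H_1: rank ker ∂_1 − rank ∂_2 = (22 − 7) − 13 = 2, and the invariant factors of ∂_2 are all 1, so H_1 = Z^2.
  H_2: rank ker ∂_2 − rank ∂_3 = (14 − 13) − 0 = 1, and there is no ∂_3, so H_2 = Z.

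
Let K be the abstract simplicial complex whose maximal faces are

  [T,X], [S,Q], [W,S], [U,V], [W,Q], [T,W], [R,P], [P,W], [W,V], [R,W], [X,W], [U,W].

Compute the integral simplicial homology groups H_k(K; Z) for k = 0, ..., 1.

K has 9 vertices, 12 edges.
rank ∂_0 = 0, rank ∂_1 = 8 ⇒ b_0 = 9 − 0 − 8 = 1; all invariant factors of ∂_1 are 1 so no torsion. So H_0 = Z.
rank ∂_1 = 8, rank ∂_2 = 0 ⇒ b_1 = 12 − 8 − 0 = 4. So H_1 = Z^4.

H_0 = Z,  H_1 = Z^4.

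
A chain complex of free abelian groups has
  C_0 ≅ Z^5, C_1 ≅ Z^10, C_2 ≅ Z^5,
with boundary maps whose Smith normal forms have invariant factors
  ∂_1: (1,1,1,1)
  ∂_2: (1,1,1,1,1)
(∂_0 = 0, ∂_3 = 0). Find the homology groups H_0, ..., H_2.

H_0 = Z,  H_1 = Z,  H_2 = 0.

H_0: b_0 = 5 − 0 − 4 = 1; torsion from ∂_1 factors > 1: none. So H_0 = Z.
H_1: b_1 = 10 − 4 − 5 = 1; torsion from ∂_2 factors > 1: none. So H_1 = Z.
H_2: b_2 = 5 − 5 − 0 = 0; torsion from ∂_3 factors > 1: none. So H_2 = 0.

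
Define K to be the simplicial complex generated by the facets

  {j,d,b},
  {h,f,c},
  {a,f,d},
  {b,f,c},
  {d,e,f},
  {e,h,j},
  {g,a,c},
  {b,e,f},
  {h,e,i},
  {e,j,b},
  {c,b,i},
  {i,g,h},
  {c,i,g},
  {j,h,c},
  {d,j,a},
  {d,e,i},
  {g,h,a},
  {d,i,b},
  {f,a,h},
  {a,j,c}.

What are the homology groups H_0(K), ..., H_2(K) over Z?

We work with the vertex ordering a < b < c < d < e < f < g < h < i < j. The simplices of K, each written with vertices in increasing order, are:

  0-simplices (10): a, b, c, d, e, f, g, h, i, j
  1-simplices (30): ac, ad, af, ag, ah, aj, bc, bd, be, bf, bi, bj, cf, cg, ch, ci, cj, de, df, di, dj, ef, eh, ei, ej, fh, gh, gi, hi, hj
  2-simplices (20): acg, acj, adf, adj, afh, agh, bcf, bci, bdi, bdj, bef, bej, cfh, cgi, chj, def, dei, ehi, ehj, ghi

giving chain groups C_0 ≅ Z^10, C_1 ≅ Z^30, C_2 ≅ Z^20.

∂_1: C_1 → C_0 maps an edge to its endpoints' difference, ∂[p,q] = q − p.
The 10×30 boundary matrix has rank 9 and Smith normal form diag(1,1,1,1,1,1,1,1,1).

The boundary map ∂_2: C_2 → C_1 maps a triangle to the signed sum of its edges. For instance
  ∂adf = df − af + ad,
  ∂bci = ci − bi + bc.
The 30×20 boundary matrix has rank 20 and Smith normal form diag(1,1,1,1,1,1,1,1,1,1,1,1,1,1,1,1,1,1,1,2).

Now H_k = ker ∂_k / im ∂_{k+1}, so:

  H_0: rank C_0 − rank ∂_1 = 10 − 9 = 1, and the invariant factors of ∂_1 are all 1, so H_0 ≅ Z.
  H_1: rank ker ∂_1 − rank ∂_2 = (30 − 9) − 20 = 1, and ∂_2 has invariant factor 2 > 1, so H_1 ≅ Z × Z/2.
  H_2: rank ker ∂_2 − rank ∂_3 = (20 − 20) − 0 = 0, and there is no ∂_3, so H_2 ≅ 0.

As a check, the Euler characteristic is 10 − 30 + 20 = 0, which agrees with 1 − 1 + 0 = 0.
(K is a triangulation of the Klein bottle.)

H_0 = Z,  H_1 = Z × Z/2,  H_2 = 0.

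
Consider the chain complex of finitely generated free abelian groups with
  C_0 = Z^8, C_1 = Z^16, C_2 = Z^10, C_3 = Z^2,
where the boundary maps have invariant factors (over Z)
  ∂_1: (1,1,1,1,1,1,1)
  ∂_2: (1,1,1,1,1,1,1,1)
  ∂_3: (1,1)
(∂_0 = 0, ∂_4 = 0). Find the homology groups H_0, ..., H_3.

H_0 ≅ Z,  H_1 ≅ Z,  H_2 = 0,  H_3 = 0.

H_0: b_0 = 8 − 0 − 7 = 1; torsion from ∂_1 factors > 1: none. So H_0 ≅ Z.
H_1: b_1 = 16 − 7 − 8 = 1; torsion from ∂_2 factors > 1: none. So H_1 ≅ Z.
H_2: b_2 = 10 − 8 − 2 = 0; torsion from ∂_3 factors > 1: none. So H_2 ≅ 0.
H_3: b_3 = 2 − 2 − 0 = 0; torsion from ∂_4 factors > 1: none. So H_3 ≅ 0.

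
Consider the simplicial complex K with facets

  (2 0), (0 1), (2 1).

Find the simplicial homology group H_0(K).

Fix the vertex order 0 < 1 < 2 and write every simplex with vertices in increasing order. Then dim K = 1 and the simplices of K are:

  0-simplices (3): [0], [1], [2]
  1-simplices (3): [0,1], [0,2], [1,2]

so the chain groups are C_0 ≅ Z^3, C_1 ≅ Z^3.

Boundary ∂_1: C_1 → C_0 sends each edge [p,q] (with p < q) to q − p.
The 3×3 boundary matrix has rank 2 and Smith normal form diag(1,1).

Computing H_k = (kernel of ∂_k) / (image of ∂_{k+1}):

  H_0: rank C_0 − rank ∂_1 = 3 − 2 = 1, and the invariant factors of ∂_1 are all 1, so H_0 = Z.

H_0 = Z.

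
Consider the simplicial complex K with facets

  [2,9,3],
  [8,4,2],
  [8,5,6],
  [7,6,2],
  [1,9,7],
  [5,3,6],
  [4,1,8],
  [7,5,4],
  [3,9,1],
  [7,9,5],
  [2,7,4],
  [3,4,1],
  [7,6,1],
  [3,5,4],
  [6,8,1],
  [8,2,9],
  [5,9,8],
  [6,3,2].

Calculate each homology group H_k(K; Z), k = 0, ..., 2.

H_0 ≅ Z,  H_1 ≅ Z^2,  H_2 ≅ Z.

Fix the vertex order 1 < 2 < 3 < 4 < 5 < 6 < 7 < 8 < 9 and write every simplex with vertices in increasing order. Then dim K = 2 and the simplices of K are:

  0-simplices (9): [1], [2], [3], [4], [5], [6], [7], [8], [9]
  1-simplices (27): (27 of them)
  2-simplices (18): [1,3,4], [1,3,9], [1,4,8], [1,6,7], [1,6,8], [1,7,9], [2,3,6], [2,3,9], [2,4,7], [2,4,8], [2,6,7], [2,8,9], [3,4,5], [3,5,6], [4,5,7], [5,6,8], [5,7,9], [5,8,9]

Hence C_0 ≅ Z^9, C_1 ≅ Z^27, C_2 ≅ Z^18.

∂_1: C_1 → C_0 is given by ∂[p,q] = [q] − [p]. For instance
  ∂[1,9] = [9] − [1].
This gives a 9×27 integer matrix of rank 8; reducing to Smith normal form yields diagonal entries (1,1,1,1,1,1,1,1).

Boundary ∂_2: C_2 → C_1 sends each 2-simplex [p,q,r] to [q,r] − [p,r] + [p,q]. For instance
  ∂[5,8,9] = [8,9] − [5,9] + [5,8],
  ∂[5,6,8] = [6,8] − [5,8] + [5,6].
As a 27×18 matrix over Z this has rank 17, with invariant factors (1,1,1,1,1,1,1,1,1,1,1,1,1,1,1,1,1).

Now H_k = ker ∂_k / im ∂_{k+1}, so:

  H_0: rank C_0 − rank ∂_1 = 9 − 8 = 1, and the invariant factors of ∂_1 are all 1, so H_0 = Z.
  H_1: rank ker ∂_1 − rank ∂_2 = (27 − 8) − 17 = 2, and the invariant factors of ∂_2 are all 1, so H_1 = Z^2.
  H_2: rank ker ∂_2 − rank ∂_3 = (18 − 17) − 0 = 1, and there is no ∂_3, so H_2 = Z.

As a check, the Euler characteristic is 9 − 27 + 18 = 0, which agrees with 1 − 2 + 1 = 0.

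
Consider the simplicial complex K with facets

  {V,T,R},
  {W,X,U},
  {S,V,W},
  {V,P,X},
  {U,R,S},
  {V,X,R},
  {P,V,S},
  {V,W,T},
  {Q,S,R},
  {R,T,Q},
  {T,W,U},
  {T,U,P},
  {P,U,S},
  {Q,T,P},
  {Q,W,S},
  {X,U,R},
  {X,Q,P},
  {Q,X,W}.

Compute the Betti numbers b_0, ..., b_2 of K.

Order the vertices as P < Q < R < S < T < U < V < W < X. Listing each simplex with vertices in this order, K has dimension 2 with simplices:

  0-simplices (9): P, Q, R, S, T, U, V, W, X
  1-simplices (27): PQ, PS, PT, PU, PV, PX, QR, QS, QT, QW, QX, RS, RT, RU, RV, RX, SU, SV, SW, TU, TV, TW, UW, UX, VW, VX, WX
  2-simplices (18): PQT, PQX, PSU, PSV, PTU, PVX, QRS, QRT, QSW, QWX, RSU, RTV, RUX, RVX, SVW, TUW, TVW, UWX

so the chain groups are C_0 ≅ Z^9, C_1 ≅ Z^27, C_2 ≅ Z^18.

∂_1: C_1 → C_0 sends each edge [p,q] (with p < q) to q − p. For instance
  ∂PS = S − P.
As a 9×27 matrix over Z this has rank 8, with invariant factors (1,1,1,1,1,1,1,1).

Boundary ∂_2: C_2 → C_1 sends each 2-simplex [p,q,r] to [q,r] − [p,r] + [p,q]. For instance
  ∂QRS = RS − QS + QR,
  ∂SVW = VW − SW + SV.
This gives a 27×18 integer matrix of rank 17; reducing to Smith normal form yields diagonal entries (1,1,1,1,1,1,1,1,1,1,1,1,1,1,1,1,1).

Reading off H_k = ker ∂_k / im ∂_{k+1}:

  H_0: rank C_0 − rank ∂_1 = 9 − 8 = 1, and the invariant factors of ∂_1 are all 1, so H_0 ≅ Z.
  H_1: rank ker ∂_1 − rank ∂_2 = (27 − 8) − 17 = 2, and the invariant factors of ∂_2 are all 1, so H_1 ≅ Z^2.
  H_2: rank ker ∂_2 − rank ∂_3 = (18 − 17) − 0 = 1, and there is no ∂_3, so H_2 ≅ Z.

As a check, the Euler characteristic is 9 − 27 + 18 = 0, which agrees with 1 − 2 + 1 = 0.

Hence the Betti numbers are b_0 = 1, b_1 = 2, b_2 = 1.

b_0 = 1, b_1 = 2, b_2 = 1.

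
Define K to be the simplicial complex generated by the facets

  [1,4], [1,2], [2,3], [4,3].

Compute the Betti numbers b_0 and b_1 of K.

Fix the vertex order 1 < 2 < 3 < 4 and write every simplex with vertices in increasing order. Then dim K = 1 and the simplices of K are:

  0-simplices (4): [1], [2], [3], [4]
  1-simplices (4): [1,2], [1,4], [2,3], [3,4]

Hence C_0 ≅ Z^4, C_1 ≅ Z^4.

∂_1: C_1 → C_0 maps an edge to its endpoints' difference, ∂[p,q] = q − p. For instance
  ∂[1,4] = [4] − [1].
The resulting 4×4 matrix has rank 3, and its Smith normal form has invariant factors (1,1,1).

Reading off H_k = ker ∂_k / im ∂_{k+1}:

  H_0: rank C_0 − rank ∂_1 = 4 − 3 = 1, and the invariant factors of ∂_1 are all 1, so H_0 = Z.
  H_1: rank ker ∂_1 − rank ∂_2 = (4 − 3) − 0 = 1, and there is no ∂_2, so H_1 = Z.

As a check, the Euler characteristic is 4 − 4 = 0, which agrees with 1 − 1 = 0.
(K is a triangulation of the circle S^1.)

Hence the Betti numbers are b_0 = 1, b_1 = 1.

b_0 = 1, b_1 = 1.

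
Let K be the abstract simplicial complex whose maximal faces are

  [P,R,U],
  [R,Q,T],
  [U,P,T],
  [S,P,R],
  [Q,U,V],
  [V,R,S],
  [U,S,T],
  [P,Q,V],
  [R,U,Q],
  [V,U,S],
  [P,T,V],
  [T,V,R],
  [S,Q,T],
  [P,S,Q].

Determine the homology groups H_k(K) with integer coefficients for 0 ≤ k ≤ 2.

K has 7 vertices, 21 edges, 14 triangles.
rank ∂_0 = 0, rank ∂_1 = 6 ⇒ b_0 = 7 − 0 − 6 = 1; all invariant factors of ∂_1 are 1 so no torsion. So H_0 ≅ Z.
rank ∂_1 = 6, rank ∂_2 = 13 ⇒ b_1 = 21 − 6 − 13 = 2; all invariant factors of ∂_2 are 1 so no torsion. So H_1 ≅ Z^2.
rank ∂_2 = 13, rank ∂_3 = 0 ⇒ b_2 = 14 − 13 − 0 = 1. So H_2 ≅ Z.

H_0 = Z,  H_1 = Z^2,  H_2 = Z.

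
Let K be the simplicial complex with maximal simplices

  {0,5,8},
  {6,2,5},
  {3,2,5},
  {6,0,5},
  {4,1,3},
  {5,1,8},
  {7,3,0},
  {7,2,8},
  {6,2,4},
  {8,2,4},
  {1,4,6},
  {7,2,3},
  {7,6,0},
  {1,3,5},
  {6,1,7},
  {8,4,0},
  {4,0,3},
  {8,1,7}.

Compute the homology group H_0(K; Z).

H_0 ≅ Z.

Take the total order 0 < 1 < 2 < 3 < 4 < 5 < 6 < 7 < 8 on the vertex set. Then K (dimension 2) consists of the simplices:

  0-simplices (9): [0], [1], [2], [3], [4], [5], [6], [7], [8]
  1-simplices (27): (27 of them)
  2-simplices (18): [0,3,4], [0,3,7], [0,4,8], [0,5,6], [0,5,8], [0,6,7], [1,3,4], [1,3,5], [1,4,6], [1,5,8], [1,6,7], [1,7,8], [2,3,5], [2,3,7], [2,4,6], [2,4,8], [2,5,6], [2,7,8]

Hence C_0 ≅ Z^9, C_1 ≅ Z^27, C_2 ≅ Z^18.

The boundary map ∂_1: C_1 → C_0 is given by ∂[p,q] = [q] − [p]. For instance
  ∂[1,6] = [6] − [1].
This gives a 9×27 integer matrix of rank 8; reducing to Smith normal form yields diagonal entries (1,1,1,1,1,1,1,1).

Boundary ∂_2: C_2 → C_1 maps a triangle to the signed sum of its edges. For instance
  ∂[0,4,8] = [4,8] − [0,8] + [0,4],
  ∂[1,3,5] = [3,5] − [1,5] + [1,3].
The resulting 27×18 matrix has rank 17, and its Smith normal form has invariant factors (1,1,1,1,1,1,1,1,1,1,1,1,1,1,1,1,1).

Computing H_k = (kernel of ∂_k) / (image of ∂_{k+1}):

  H_0: rank C_0 − rank ∂_1 = 9 − 8 = 1, and the invariant factors of ∂_1 are all 1, so H_0 = Z.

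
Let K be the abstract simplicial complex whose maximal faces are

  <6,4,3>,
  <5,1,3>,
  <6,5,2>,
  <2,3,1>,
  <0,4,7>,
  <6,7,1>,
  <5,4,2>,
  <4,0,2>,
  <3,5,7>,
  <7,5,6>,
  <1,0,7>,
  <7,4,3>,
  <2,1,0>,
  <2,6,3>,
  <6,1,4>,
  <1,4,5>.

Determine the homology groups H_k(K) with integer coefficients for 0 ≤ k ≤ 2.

Order the vertices as 0 < 1 < 2 < 3 < 4 < 5 < 6 < 7. Listing each simplex with vertices in this order, K has dimension 2 with simplices:

  0-simplices (8): [0], [1], [2], [3], [4], [5], [6], [7]
  1-simplices (24): (24 of them)
  2-simplices (16): [0,1,2], [0,1,7], [0,2,4], [0,4,7], [1,2,3], [1,3,5], [1,4,5], [1,4,6], [1,6,7], [2,3,6], [2,4,5], [2,5,6], [3,4,6], [3,4,7], [3,5,7], [5,6,7]

so the chain groups are C_0 ≅ Z^8, C_1 ≅ Z^24, C_2 ≅ Z^16.

The boundary map ∂_1: C_1 → C_0 maps an edge to its endpoints' difference, ∂[p,q] = q − p. For instance
  ∂[4,5] = [5] − [4].
This gives a 8×24 integer matrix of rank 7; reducing to Smith normal form yields diagonal entries (1,1,1,1,1,1,1).

Boundary ∂_2: C_2 → C_1 acts by ∂[p,q,r] = [q,r] − [p,r] + [p,q]. For instance
  ∂[3,4,7] = [4,7] − [3,7] + [3,4],
  ∂[1,2,3] = [2,3] − [1,3] + [1,2].
As a 24×16 matrix over Z this has rank 15, with invariant factors (1,1,1,1,1,1,1,1,1,1,1,1,1,1,1).

Now H_k = ker ∂_k / im ∂_{k+1}, so:

  H_0: rank C_0 − rank ∂_1 = 8 − 7 = 1, and the invariant factors of ∂_1 are all 1, so H_0 = Z.
  H_1: rank ker ∂_1 − rank ∂_2 = (24 − 7) − 15 = 2, and the invariant factors of ∂_2 are all 1, so H_1 = Z^2.
  H_2: rank ker ∂_2 − rank ∂_3 = (16 − 15) − 0 = 1, and there is no ∂_3, so H_2 = Z.

H_0 ≅ Z,  H_1 ≅ Z^2,  H_2 ≅ Z.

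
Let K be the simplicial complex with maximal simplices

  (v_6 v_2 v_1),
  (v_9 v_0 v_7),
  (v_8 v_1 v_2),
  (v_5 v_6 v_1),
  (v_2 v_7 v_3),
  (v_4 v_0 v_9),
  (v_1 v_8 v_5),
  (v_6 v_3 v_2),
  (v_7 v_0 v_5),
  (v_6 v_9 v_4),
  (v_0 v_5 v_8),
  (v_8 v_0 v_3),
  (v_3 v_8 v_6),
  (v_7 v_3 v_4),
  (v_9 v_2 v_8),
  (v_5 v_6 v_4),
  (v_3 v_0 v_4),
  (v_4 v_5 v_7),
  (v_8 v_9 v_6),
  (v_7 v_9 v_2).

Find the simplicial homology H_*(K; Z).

H_0 ≅ Z,  H_1 ≅ Z ⊕ Z/2,  H_2 = 0.

We work with the vertex ordering v_0 < v_1 < v_2 < v_3 < v_4 < v_5 < v_6 < v_7 < v_8 < v_9. The simplices of K, each written with vertices in increasing order, are:

  0-simplices (10): [v_0], [v_1], [v_2], [v_3], [v_4], [v_5], [v_6], [v_7], [v_8], [v_9]
  1-simplices (30): (30 of them)
  2-simplices (20): (20 of them)

Hence C_0 ≅ Z^10, C_1 ≅ Z^30, C_2 ≅ Z^20.

Boundary ∂_1: C_1 → C_0 maps an edge to its endpoints' difference, ∂[p,q] = q − p. For instance
  ∂[v_4,v_6] = [v_6] − [v_4].
As a 10×30 matrix over Z this has rank 9, with invariant factors (1,1,1,1,1,1,1,1,1).

∂_2: C_2 → C_1 maps a triangle to the signed sum of its edges. For instance
  ∂[v_6,v_8,v_9] = [v_8,v_9] − [v_6,v_9] + [v_6,v_8],
  ∂[v_0,v_4,v_9] = [v_4,v_9] − [v_0,v_9] + [v_0,v_4].
As a 30×20 matrix over Z this has rank 20, with invariant factors (1,1,1,1,1,1,1,1,1,1,1,1,1,1,1,1,1,1,1,2).

From H_k ≅ ker(∂_k) / im(∂_{k+1}) we obtain:

  H_0: rank C_0 − rank ∂_1 = 10 − 9 = 1, and the invariant factors of ∂_1 are all 1, so H_0 = Z.
  H_1: rank ker ∂_1 − rank ∂_2 = (30 − 9) − 20 = 1, and ∂_2 has invariant factor 2 > 1, so H_1 = Z ⊕ Z/2.
  H_2: rank ker ∂_2 − rank ∂_3 = (20 − 20) − 0 = 0, and there is no ∂_3, so H_2 = 0.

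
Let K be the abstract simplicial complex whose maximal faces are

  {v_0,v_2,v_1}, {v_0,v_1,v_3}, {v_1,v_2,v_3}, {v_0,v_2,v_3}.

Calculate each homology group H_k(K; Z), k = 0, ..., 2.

Order the vertices as v_0 < v_1 < v_2 < v_3. Listing each simplex with vertices in this order, K has dimension 2 with simplices:

  0-simplices (4): [v_0], [v_1], [v_2], [v_3]
  1-simplices (6): [v_0,v_1], [v_0,v_2], [v_0,v_3], [v_1,v_2], [v_1,v_3], [v_2,v_3]
  2-simplices (4): [v_0,v_1,v_2], [v_0,v_1,v_3], [v_0,v_2,v_3], [v_1,v_2,v_3]

so the chain groups are C_0 ≅ Z^4, C_1 ≅ Z^6, C_2 ≅ Z^4.

The boundary map ∂_1: C_1 → C_0 is given by ∂[p,q] = [q] − [p]. For instance
  ∂[v_1,v_3] = [v_3] − [v_1].
This gives a 4×6 integer matrix of rank 3; reducing to Smith normal form yields diagonal entries (1,1,1).

∂_2: C_2 → C_1 sends each 2-simplex [p,q,r] to [q,r] − [p,r] + [p,q]. For instance
  ∂[v_0,v_1,v_3] = [v_1,v_3] − [v_0,v_3] + [v_0,v_1],
  ∂[v_0,v_2,v_3] = [v_2,v_3] − [v_0,v_3] + [v_0,v_2].
This gives a 6×4 integer matrix of rank 3; reducing to Smith normal form yields diagonal entries (1,1,1).

Reading off H_k = ker ∂_k / im ∂_{k+1}:

  H_0: rank C_0 − rank ∂_1 = 4 − 3 = 1, and the invariant factors of ∂_1 are all 1, so H_0 ≅ Z.
  H_1: rank ker ∂_1 − rank ∂_2 = (6 − 3) − 3 = 0, and the invariant factors of ∂_2 are all 1, so H_1 ≅ 0.
  H_2: rank ker ∂_2 − rank ∂_3 = (4 − 3) − 0 = 1, and there is no ∂_3, so H_2 ≅ Z.

As a check, the Euler characteristic is 4 − 6 + 4 = 2, which agrees with 1 − 0 + 1 = 2.

H_0 = Z,  H_1 = 0,  H_2 = Z.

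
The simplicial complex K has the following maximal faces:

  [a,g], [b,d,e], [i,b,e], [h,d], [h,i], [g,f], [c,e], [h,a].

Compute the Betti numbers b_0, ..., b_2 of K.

Take the total order a < b < c < d < e < f < g < h < i on the vertex set. Then K (dimension 2) consists of the simplices:

  0-simplices (9): a, b, c, d, e, f, g, h, i
  1-simplices (11): ag, ah, bd, be, bi, ce, de, dh, ei, fg, hi
  2-simplices (2): bde, bei

Hence C_0 ≅ Z^9, C_1 ≅ Z^11, C_2 ≅ Z^2.

∂_1: C_1 → C_0 sends each edge [p,q] (with p < q) to q − p.
The resulting 9×11 matrix has rank 8, and its Smith normal form has invariant factors (1,1,1,1,1,1,1,1).

∂_2: C_2 → C_1 maps a triangle to the signed sum of its edges. For instance
  ∂bde = de − be + bd,
  ∂bei = ei − bi + be.
This gives a 11×2 integer matrix of rank 2; reducing to Smith normal form yields diagonal entries (1,1).

From H_k ≅ ker(∂_k) / im(∂_{k+1}) we obtain:

  H_0: rank C_0 − rank ∂_1 = 9 − 8 = 1, and the invariant factors of ∂_1 are all 1, so H_0 ≅ Z.
  H_1: rank ker ∂_1 − rank ∂_2 = (11 − 8) − 2 = 1, and the invariant factors of ∂_2 are all 1, so H_1 ≅ Z.
  H_2: rank ker ∂_2 − rank ∂_3 = (2 − 2) − 0 = 0, and there is no ∂_3, so H_2 ≅ 0.

Hence the Betti numbers are b_0 = 1, b_1 = 1, b_2 = 0.

b_0 = 1, b_1 = 1, b_2 = 0.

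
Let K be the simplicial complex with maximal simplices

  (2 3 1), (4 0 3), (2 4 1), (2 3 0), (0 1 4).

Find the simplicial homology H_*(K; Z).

K has 5 vertices, 10 edges, 5 triangles.
rank ∂_0 = 0, rank ∂_1 = 4 ⇒ b_0 = 5 − 0 − 4 = 1; all invariant factors of ∂_1 are 1 so no torsion. So H_0 ≅ Z.
rank ∂_1 = 4, rank ∂_2 = 5 ⇒ b_1 = 10 − 4 − 5 = 1; all invariant factors of ∂_2 are 1 so no torsion. So H_1 ≅ Z.
rank ∂_2 = 5, rank ∂_3 = 0 ⇒ b_2 = 5 − 5 − 0 = 0. So H_2 ≅ 0.

H_0 = Z,  H_1 = Z,  H_2 = 0.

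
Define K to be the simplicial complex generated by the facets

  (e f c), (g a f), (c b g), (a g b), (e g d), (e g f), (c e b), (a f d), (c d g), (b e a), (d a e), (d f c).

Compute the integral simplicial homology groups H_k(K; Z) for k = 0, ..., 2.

H_0 ≅ Z,  H_1 ≅ Z_2,  H_2 = 0.

Order the vertices as a < b < c < d < e < f < g. Listing each simplex with vertices in this order, K has dimension 2 with simplices:

  0-simplices (7): a, b, c, d, e, f, g
  1-simplices (18): ab, ad, ae, af, ag, bc, be, bg, cd, ce, cf, cg, de, df, dg, ef, eg, fg
  2-simplices (12): abe, abg, ade, adf, afg, bce, bcg, cdf, cdg, cef, deg, efg

so the chain groups are C_0 ≅ Z^7, C_1 ≅ Z^18, C_2 ≅ Z^12.

∂_1: C_1 → C_0 sends each edge [p,q] (with p < q) to q − p.
As a 7×18 matrix over Z this has rank 6, with invariant factors (1,1,1,1,1,1).

The boundary map ∂_2: C_2 → C_1 sends each 2-simplex [p,q,r] to [q,r] − [p,r] + [p,q]. For instance
  ∂adf = df − af + ad,
  ∂abe = be − ae + ab.
As a 18×12 matrix over Z this has rank 12, with invariant factors (1,1,1,1,1,1,1,1,1,1,1,2).

Computing H_k = (kernel of ∂_k) / (image of ∂_{k+1}):

  H_0: rank C_0 − rank ∂_1 = 7 − 6 = 1, and the invariant factors of ∂_1 are all 1, so H_0 ≅ Z.
  H_1: rank ker ∂_1 − rank ∂_2 = (18 − 6) − 12 = 0, and ∂_2 has invariant factor 2 > 1, so H_1 ≅ Z_2.
  H_2: rank ker ∂_2 − rank ∂_3 = (12 − 12) − 0 = 0, and there is no ∂_3, so H_2 ≅ 0.

(K is a triangulation of the real projective plane RP^2.)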